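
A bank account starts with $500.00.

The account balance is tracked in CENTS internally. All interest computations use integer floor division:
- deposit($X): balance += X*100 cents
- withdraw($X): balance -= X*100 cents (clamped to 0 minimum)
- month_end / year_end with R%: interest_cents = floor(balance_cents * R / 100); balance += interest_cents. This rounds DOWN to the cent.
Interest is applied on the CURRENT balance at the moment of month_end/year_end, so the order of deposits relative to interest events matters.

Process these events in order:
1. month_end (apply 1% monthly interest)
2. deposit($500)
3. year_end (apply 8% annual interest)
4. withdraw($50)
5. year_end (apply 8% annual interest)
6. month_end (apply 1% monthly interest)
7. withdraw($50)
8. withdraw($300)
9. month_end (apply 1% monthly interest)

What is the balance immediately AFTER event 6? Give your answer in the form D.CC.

Answer: 1129.41

Derivation:
After 1 (month_end (apply 1% monthly interest)): balance=$505.00 total_interest=$5.00
After 2 (deposit($500)): balance=$1005.00 total_interest=$5.00
After 3 (year_end (apply 8% annual interest)): balance=$1085.40 total_interest=$85.40
After 4 (withdraw($50)): balance=$1035.40 total_interest=$85.40
After 5 (year_end (apply 8% annual interest)): balance=$1118.23 total_interest=$168.23
After 6 (month_end (apply 1% monthly interest)): balance=$1129.41 total_interest=$179.41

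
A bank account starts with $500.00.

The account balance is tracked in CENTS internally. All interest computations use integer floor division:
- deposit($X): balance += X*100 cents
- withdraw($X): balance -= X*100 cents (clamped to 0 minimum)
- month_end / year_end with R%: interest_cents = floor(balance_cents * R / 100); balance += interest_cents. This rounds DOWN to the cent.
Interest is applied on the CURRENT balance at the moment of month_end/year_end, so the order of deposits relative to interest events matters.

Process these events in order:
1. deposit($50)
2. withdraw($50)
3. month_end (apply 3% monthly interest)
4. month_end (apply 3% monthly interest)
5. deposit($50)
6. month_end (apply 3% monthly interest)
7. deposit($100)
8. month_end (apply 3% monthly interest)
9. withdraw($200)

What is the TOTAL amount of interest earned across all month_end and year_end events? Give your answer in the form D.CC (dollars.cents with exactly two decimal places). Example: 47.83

Answer: 68.79

Derivation:
After 1 (deposit($50)): balance=$550.00 total_interest=$0.00
After 2 (withdraw($50)): balance=$500.00 total_interest=$0.00
After 3 (month_end (apply 3% monthly interest)): balance=$515.00 total_interest=$15.00
After 4 (month_end (apply 3% monthly interest)): balance=$530.45 total_interest=$30.45
After 5 (deposit($50)): balance=$580.45 total_interest=$30.45
After 6 (month_end (apply 3% monthly interest)): balance=$597.86 total_interest=$47.86
After 7 (deposit($100)): balance=$697.86 total_interest=$47.86
After 8 (month_end (apply 3% monthly interest)): balance=$718.79 total_interest=$68.79
After 9 (withdraw($200)): balance=$518.79 total_interest=$68.79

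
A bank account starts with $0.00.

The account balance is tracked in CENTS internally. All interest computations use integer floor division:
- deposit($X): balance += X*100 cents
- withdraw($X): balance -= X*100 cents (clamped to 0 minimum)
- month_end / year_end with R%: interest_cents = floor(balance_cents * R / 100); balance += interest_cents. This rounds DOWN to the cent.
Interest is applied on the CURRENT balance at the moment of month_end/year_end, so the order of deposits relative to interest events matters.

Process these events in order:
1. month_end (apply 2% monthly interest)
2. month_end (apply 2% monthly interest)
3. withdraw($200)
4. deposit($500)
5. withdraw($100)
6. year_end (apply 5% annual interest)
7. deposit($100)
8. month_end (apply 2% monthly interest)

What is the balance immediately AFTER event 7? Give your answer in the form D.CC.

After 1 (month_end (apply 2% monthly interest)): balance=$0.00 total_interest=$0.00
After 2 (month_end (apply 2% monthly interest)): balance=$0.00 total_interest=$0.00
After 3 (withdraw($200)): balance=$0.00 total_interest=$0.00
After 4 (deposit($500)): balance=$500.00 total_interest=$0.00
After 5 (withdraw($100)): balance=$400.00 total_interest=$0.00
After 6 (year_end (apply 5% annual interest)): balance=$420.00 total_interest=$20.00
After 7 (deposit($100)): balance=$520.00 total_interest=$20.00

Answer: 520.00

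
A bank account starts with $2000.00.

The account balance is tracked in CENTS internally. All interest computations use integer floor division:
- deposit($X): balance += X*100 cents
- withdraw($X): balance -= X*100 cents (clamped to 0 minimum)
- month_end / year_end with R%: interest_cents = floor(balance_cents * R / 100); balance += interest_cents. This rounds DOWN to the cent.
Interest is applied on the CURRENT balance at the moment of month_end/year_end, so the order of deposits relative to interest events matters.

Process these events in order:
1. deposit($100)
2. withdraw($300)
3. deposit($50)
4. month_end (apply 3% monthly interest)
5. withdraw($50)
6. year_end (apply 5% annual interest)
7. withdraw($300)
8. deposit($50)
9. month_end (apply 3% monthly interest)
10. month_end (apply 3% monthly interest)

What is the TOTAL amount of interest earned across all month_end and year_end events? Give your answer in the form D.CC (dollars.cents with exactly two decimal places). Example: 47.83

Answer: 251.68

Derivation:
After 1 (deposit($100)): balance=$2100.00 total_interest=$0.00
After 2 (withdraw($300)): balance=$1800.00 total_interest=$0.00
After 3 (deposit($50)): balance=$1850.00 total_interest=$0.00
After 4 (month_end (apply 3% monthly interest)): balance=$1905.50 total_interest=$55.50
After 5 (withdraw($50)): balance=$1855.50 total_interest=$55.50
After 6 (year_end (apply 5% annual interest)): balance=$1948.27 total_interest=$148.27
After 7 (withdraw($300)): balance=$1648.27 total_interest=$148.27
After 8 (deposit($50)): balance=$1698.27 total_interest=$148.27
After 9 (month_end (apply 3% monthly interest)): balance=$1749.21 total_interest=$199.21
After 10 (month_end (apply 3% monthly interest)): balance=$1801.68 total_interest=$251.68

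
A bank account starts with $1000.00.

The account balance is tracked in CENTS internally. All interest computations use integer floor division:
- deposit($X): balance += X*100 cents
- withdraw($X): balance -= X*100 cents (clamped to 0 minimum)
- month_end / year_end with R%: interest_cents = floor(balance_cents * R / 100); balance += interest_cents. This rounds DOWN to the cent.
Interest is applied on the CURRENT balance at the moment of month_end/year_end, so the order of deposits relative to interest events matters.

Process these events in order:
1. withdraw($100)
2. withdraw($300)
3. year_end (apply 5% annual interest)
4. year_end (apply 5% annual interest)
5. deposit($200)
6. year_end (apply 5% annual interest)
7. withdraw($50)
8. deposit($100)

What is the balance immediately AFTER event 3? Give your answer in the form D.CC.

After 1 (withdraw($100)): balance=$900.00 total_interest=$0.00
After 2 (withdraw($300)): balance=$600.00 total_interest=$0.00
After 3 (year_end (apply 5% annual interest)): balance=$630.00 total_interest=$30.00

Answer: 630.00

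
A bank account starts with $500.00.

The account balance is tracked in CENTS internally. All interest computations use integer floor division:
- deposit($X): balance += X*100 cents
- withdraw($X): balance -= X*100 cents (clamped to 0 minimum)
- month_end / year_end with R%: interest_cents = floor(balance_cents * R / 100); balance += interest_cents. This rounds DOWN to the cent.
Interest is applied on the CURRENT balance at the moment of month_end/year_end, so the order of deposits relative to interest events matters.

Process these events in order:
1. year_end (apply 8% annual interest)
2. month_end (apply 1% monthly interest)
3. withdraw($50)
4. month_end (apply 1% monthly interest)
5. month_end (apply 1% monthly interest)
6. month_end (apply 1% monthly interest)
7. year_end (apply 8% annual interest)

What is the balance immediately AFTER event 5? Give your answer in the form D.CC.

After 1 (year_end (apply 8% annual interest)): balance=$540.00 total_interest=$40.00
After 2 (month_end (apply 1% monthly interest)): balance=$545.40 total_interest=$45.40
After 3 (withdraw($50)): balance=$495.40 total_interest=$45.40
After 4 (month_end (apply 1% monthly interest)): balance=$500.35 total_interest=$50.35
After 5 (month_end (apply 1% monthly interest)): balance=$505.35 total_interest=$55.35

Answer: 505.35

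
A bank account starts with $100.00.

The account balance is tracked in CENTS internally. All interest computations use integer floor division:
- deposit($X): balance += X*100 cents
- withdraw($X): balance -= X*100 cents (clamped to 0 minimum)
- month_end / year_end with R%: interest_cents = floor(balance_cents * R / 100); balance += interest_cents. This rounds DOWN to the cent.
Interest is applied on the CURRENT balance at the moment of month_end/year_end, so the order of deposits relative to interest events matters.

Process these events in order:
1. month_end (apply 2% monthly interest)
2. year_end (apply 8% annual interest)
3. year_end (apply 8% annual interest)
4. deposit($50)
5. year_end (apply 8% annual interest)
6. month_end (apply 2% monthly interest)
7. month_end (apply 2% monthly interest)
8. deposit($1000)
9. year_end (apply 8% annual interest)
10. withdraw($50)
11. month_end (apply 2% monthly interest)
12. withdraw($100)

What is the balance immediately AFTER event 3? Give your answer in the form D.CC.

Answer: 118.97

Derivation:
After 1 (month_end (apply 2% monthly interest)): balance=$102.00 total_interest=$2.00
After 2 (year_end (apply 8% annual interest)): balance=$110.16 total_interest=$10.16
After 3 (year_end (apply 8% annual interest)): balance=$118.97 total_interest=$18.97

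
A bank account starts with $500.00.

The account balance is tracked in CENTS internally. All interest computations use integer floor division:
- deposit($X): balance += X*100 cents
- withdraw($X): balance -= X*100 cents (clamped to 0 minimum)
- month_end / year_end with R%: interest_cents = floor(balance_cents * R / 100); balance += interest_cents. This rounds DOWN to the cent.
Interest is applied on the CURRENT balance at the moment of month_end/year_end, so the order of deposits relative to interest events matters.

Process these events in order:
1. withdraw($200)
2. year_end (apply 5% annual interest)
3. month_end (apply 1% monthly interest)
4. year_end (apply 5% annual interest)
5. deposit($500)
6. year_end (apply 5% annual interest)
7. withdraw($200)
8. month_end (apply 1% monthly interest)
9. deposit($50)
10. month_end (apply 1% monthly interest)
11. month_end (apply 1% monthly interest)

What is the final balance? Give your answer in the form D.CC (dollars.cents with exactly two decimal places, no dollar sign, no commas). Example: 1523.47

Answer: 747.21

Derivation:
After 1 (withdraw($200)): balance=$300.00 total_interest=$0.00
After 2 (year_end (apply 5% annual interest)): balance=$315.00 total_interest=$15.00
After 3 (month_end (apply 1% monthly interest)): balance=$318.15 total_interest=$18.15
After 4 (year_end (apply 5% annual interest)): balance=$334.05 total_interest=$34.05
After 5 (deposit($500)): balance=$834.05 total_interest=$34.05
After 6 (year_end (apply 5% annual interest)): balance=$875.75 total_interest=$75.75
After 7 (withdraw($200)): balance=$675.75 total_interest=$75.75
After 8 (month_end (apply 1% monthly interest)): balance=$682.50 total_interest=$82.50
After 9 (deposit($50)): balance=$732.50 total_interest=$82.50
After 10 (month_end (apply 1% monthly interest)): balance=$739.82 total_interest=$89.82
After 11 (month_end (apply 1% monthly interest)): balance=$747.21 total_interest=$97.21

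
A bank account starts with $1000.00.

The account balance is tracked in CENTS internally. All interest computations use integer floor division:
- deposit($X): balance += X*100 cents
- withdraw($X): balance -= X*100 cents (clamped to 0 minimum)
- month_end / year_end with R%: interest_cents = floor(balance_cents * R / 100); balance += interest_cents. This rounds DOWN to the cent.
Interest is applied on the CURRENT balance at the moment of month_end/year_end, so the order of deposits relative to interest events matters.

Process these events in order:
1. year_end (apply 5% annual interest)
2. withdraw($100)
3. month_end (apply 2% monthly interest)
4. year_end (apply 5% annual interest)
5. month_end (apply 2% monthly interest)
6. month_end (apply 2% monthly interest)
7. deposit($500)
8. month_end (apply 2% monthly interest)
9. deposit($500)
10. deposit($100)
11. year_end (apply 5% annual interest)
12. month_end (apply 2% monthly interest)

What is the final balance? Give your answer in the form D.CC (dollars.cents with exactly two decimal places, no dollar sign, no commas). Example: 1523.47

Answer: 2345.17

Derivation:
After 1 (year_end (apply 5% annual interest)): balance=$1050.00 total_interest=$50.00
After 2 (withdraw($100)): balance=$950.00 total_interest=$50.00
After 3 (month_end (apply 2% monthly interest)): balance=$969.00 total_interest=$69.00
After 4 (year_end (apply 5% annual interest)): balance=$1017.45 total_interest=$117.45
After 5 (month_end (apply 2% monthly interest)): balance=$1037.79 total_interest=$137.79
After 6 (month_end (apply 2% monthly interest)): balance=$1058.54 total_interest=$158.54
After 7 (deposit($500)): balance=$1558.54 total_interest=$158.54
After 8 (month_end (apply 2% monthly interest)): balance=$1589.71 total_interest=$189.71
After 9 (deposit($500)): balance=$2089.71 total_interest=$189.71
After 10 (deposit($100)): balance=$2189.71 total_interest=$189.71
After 11 (year_end (apply 5% annual interest)): balance=$2299.19 total_interest=$299.19
After 12 (month_end (apply 2% monthly interest)): balance=$2345.17 total_interest=$345.17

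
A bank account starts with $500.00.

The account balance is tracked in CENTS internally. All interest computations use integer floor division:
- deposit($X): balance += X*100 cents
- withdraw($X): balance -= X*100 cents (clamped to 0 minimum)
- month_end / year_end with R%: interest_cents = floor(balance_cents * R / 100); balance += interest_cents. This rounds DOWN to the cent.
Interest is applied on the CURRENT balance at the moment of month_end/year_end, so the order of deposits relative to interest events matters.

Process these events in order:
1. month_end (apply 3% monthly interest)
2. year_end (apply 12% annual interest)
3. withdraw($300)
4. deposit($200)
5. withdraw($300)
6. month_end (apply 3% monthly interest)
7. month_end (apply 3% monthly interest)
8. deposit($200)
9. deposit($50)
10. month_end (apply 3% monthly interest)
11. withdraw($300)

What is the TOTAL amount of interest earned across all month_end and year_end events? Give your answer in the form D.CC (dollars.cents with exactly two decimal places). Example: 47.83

After 1 (month_end (apply 3% monthly interest)): balance=$515.00 total_interest=$15.00
After 2 (year_end (apply 12% annual interest)): balance=$576.80 total_interest=$76.80
After 3 (withdraw($300)): balance=$276.80 total_interest=$76.80
After 4 (deposit($200)): balance=$476.80 total_interest=$76.80
After 5 (withdraw($300)): balance=$176.80 total_interest=$76.80
After 6 (month_end (apply 3% monthly interest)): balance=$182.10 total_interest=$82.10
After 7 (month_end (apply 3% monthly interest)): balance=$187.56 total_interest=$87.56
After 8 (deposit($200)): balance=$387.56 total_interest=$87.56
After 9 (deposit($50)): balance=$437.56 total_interest=$87.56
After 10 (month_end (apply 3% monthly interest)): balance=$450.68 total_interest=$100.68
After 11 (withdraw($300)): balance=$150.68 total_interest=$100.68

Answer: 100.68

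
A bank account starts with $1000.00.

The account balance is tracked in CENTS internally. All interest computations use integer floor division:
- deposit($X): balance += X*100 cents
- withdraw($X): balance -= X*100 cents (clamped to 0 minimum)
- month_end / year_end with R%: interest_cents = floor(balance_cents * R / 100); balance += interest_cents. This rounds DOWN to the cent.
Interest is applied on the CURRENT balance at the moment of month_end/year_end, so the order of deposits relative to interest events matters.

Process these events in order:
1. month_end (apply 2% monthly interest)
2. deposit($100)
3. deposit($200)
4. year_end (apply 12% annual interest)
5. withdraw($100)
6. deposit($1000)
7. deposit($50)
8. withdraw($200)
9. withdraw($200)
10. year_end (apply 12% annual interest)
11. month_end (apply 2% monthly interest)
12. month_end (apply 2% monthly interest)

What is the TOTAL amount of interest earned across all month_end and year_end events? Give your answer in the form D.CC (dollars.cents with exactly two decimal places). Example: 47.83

After 1 (month_end (apply 2% monthly interest)): balance=$1020.00 total_interest=$20.00
After 2 (deposit($100)): balance=$1120.00 total_interest=$20.00
After 3 (deposit($200)): balance=$1320.00 total_interest=$20.00
After 4 (year_end (apply 12% annual interest)): balance=$1478.40 total_interest=$178.40
After 5 (withdraw($100)): balance=$1378.40 total_interest=$178.40
After 6 (deposit($1000)): balance=$2378.40 total_interest=$178.40
After 7 (deposit($50)): balance=$2428.40 total_interest=$178.40
After 8 (withdraw($200)): balance=$2228.40 total_interest=$178.40
After 9 (withdraw($200)): balance=$2028.40 total_interest=$178.40
After 10 (year_end (apply 12% annual interest)): balance=$2271.80 total_interest=$421.80
After 11 (month_end (apply 2% monthly interest)): balance=$2317.23 total_interest=$467.23
After 12 (month_end (apply 2% monthly interest)): balance=$2363.57 total_interest=$513.57

Answer: 513.57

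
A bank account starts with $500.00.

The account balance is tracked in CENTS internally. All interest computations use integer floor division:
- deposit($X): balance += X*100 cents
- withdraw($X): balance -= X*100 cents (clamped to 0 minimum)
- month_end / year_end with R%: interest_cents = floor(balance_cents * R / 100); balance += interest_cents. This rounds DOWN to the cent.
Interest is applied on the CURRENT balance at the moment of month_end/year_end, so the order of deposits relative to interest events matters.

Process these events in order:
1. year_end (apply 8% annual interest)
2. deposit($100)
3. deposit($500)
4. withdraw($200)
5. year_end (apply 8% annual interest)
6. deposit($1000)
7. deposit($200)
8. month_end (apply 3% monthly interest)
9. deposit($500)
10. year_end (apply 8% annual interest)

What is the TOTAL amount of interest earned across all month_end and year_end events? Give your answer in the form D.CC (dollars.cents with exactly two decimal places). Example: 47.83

Answer: 404.18

Derivation:
After 1 (year_end (apply 8% annual interest)): balance=$540.00 total_interest=$40.00
After 2 (deposit($100)): balance=$640.00 total_interest=$40.00
After 3 (deposit($500)): balance=$1140.00 total_interest=$40.00
After 4 (withdraw($200)): balance=$940.00 total_interest=$40.00
After 5 (year_end (apply 8% annual interest)): balance=$1015.20 total_interest=$115.20
After 6 (deposit($1000)): balance=$2015.20 total_interest=$115.20
After 7 (deposit($200)): balance=$2215.20 total_interest=$115.20
After 8 (month_end (apply 3% monthly interest)): balance=$2281.65 total_interest=$181.65
After 9 (deposit($500)): balance=$2781.65 total_interest=$181.65
After 10 (year_end (apply 8% annual interest)): balance=$3004.18 total_interest=$404.18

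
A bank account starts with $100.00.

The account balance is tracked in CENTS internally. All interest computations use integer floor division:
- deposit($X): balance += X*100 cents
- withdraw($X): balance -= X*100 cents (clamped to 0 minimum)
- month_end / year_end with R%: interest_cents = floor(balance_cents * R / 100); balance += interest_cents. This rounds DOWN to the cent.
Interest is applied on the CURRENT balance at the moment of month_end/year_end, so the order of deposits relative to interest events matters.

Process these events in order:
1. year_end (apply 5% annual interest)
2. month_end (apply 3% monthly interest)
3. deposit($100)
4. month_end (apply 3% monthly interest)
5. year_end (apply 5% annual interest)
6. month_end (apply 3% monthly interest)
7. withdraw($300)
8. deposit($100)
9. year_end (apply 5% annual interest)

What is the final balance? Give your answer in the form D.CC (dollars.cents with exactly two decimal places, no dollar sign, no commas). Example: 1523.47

After 1 (year_end (apply 5% annual interest)): balance=$105.00 total_interest=$5.00
After 2 (month_end (apply 3% monthly interest)): balance=$108.15 total_interest=$8.15
After 3 (deposit($100)): balance=$208.15 total_interest=$8.15
After 4 (month_end (apply 3% monthly interest)): balance=$214.39 total_interest=$14.39
After 5 (year_end (apply 5% annual interest)): balance=$225.10 total_interest=$25.10
After 6 (month_end (apply 3% monthly interest)): balance=$231.85 total_interest=$31.85
After 7 (withdraw($300)): balance=$0.00 total_interest=$31.85
After 8 (deposit($100)): balance=$100.00 total_interest=$31.85
After 9 (year_end (apply 5% annual interest)): balance=$105.00 total_interest=$36.85

Answer: 105.00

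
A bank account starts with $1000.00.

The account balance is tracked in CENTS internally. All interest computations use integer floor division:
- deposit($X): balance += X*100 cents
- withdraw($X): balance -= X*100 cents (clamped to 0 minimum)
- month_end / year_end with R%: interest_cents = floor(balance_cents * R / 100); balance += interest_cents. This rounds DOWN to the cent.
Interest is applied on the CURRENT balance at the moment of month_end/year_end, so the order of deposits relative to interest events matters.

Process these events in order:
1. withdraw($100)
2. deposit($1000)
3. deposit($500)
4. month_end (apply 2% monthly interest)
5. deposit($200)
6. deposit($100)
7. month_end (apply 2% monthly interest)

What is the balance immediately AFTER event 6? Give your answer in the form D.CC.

Answer: 2748.00

Derivation:
After 1 (withdraw($100)): balance=$900.00 total_interest=$0.00
After 2 (deposit($1000)): balance=$1900.00 total_interest=$0.00
After 3 (deposit($500)): balance=$2400.00 total_interest=$0.00
After 4 (month_end (apply 2% monthly interest)): balance=$2448.00 total_interest=$48.00
After 5 (deposit($200)): balance=$2648.00 total_interest=$48.00
After 6 (deposit($100)): balance=$2748.00 total_interest=$48.00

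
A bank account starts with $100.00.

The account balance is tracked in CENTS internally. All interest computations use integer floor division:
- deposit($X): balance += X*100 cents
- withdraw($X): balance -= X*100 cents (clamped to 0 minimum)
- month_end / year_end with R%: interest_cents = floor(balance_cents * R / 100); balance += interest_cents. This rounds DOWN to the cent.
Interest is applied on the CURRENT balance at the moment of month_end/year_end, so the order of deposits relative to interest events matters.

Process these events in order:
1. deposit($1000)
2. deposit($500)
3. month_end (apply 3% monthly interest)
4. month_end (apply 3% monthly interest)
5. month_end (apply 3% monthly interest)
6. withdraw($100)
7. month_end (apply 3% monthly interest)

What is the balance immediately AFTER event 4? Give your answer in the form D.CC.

After 1 (deposit($1000)): balance=$1100.00 total_interest=$0.00
After 2 (deposit($500)): balance=$1600.00 total_interest=$0.00
After 3 (month_end (apply 3% monthly interest)): balance=$1648.00 total_interest=$48.00
After 4 (month_end (apply 3% monthly interest)): balance=$1697.44 total_interest=$97.44

Answer: 1697.44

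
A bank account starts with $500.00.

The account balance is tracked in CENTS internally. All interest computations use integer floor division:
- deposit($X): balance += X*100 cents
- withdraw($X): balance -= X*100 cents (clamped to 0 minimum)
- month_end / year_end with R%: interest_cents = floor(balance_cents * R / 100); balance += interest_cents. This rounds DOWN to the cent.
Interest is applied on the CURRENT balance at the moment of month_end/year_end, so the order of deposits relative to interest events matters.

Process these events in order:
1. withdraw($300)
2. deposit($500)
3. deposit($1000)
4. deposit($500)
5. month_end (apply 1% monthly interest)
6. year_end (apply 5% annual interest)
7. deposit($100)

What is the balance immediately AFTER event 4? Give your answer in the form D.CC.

Answer: 2200.00

Derivation:
After 1 (withdraw($300)): balance=$200.00 total_interest=$0.00
After 2 (deposit($500)): balance=$700.00 total_interest=$0.00
After 3 (deposit($1000)): balance=$1700.00 total_interest=$0.00
After 4 (deposit($500)): balance=$2200.00 total_interest=$0.00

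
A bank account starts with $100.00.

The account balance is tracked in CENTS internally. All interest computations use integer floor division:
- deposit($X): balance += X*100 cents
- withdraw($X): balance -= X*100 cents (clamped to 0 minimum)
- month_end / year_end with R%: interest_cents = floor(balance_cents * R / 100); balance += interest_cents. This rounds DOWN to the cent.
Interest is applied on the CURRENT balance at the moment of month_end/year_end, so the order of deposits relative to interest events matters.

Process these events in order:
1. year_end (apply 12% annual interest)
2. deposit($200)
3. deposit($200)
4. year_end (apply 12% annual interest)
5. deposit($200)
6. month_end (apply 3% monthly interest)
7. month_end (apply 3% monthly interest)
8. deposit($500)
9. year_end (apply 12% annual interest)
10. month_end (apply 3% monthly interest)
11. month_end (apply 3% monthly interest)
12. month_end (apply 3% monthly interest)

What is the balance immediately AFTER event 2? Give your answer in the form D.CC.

After 1 (year_end (apply 12% annual interest)): balance=$112.00 total_interest=$12.00
After 2 (deposit($200)): balance=$312.00 total_interest=$12.00

Answer: 312.00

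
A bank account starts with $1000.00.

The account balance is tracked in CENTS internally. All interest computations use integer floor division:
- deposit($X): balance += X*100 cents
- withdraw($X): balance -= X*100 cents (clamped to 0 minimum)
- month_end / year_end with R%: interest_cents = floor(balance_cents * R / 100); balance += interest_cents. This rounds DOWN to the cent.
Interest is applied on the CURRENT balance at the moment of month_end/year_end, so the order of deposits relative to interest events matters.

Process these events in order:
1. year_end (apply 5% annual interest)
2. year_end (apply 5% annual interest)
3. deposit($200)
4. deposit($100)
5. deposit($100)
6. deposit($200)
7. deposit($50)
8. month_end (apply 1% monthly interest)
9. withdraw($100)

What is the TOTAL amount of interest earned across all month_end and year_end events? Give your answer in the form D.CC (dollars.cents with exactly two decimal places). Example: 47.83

Answer: 120.02

Derivation:
After 1 (year_end (apply 5% annual interest)): balance=$1050.00 total_interest=$50.00
After 2 (year_end (apply 5% annual interest)): balance=$1102.50 total_interest=$102.50
After 3 (deposit($200)): balance=$1302.50 total_interest=$102.50
After 4 (deposit($100)): balance=$1402.50 total_interest=$102.50
After 5 (deposit($100)): balance=$1502.50 total_interest=$102.50
After 6 (deposit($200)): balance=$1702.50 total_interest=$102.50
After 7 (deposit($50)): balance=$1752.50 total_interest=$102.50
After 8 (month_end (apply 1% monthly interest)): balance=$1770.02 total_interest=$120.02
After 9 (withdraw($100)): balance=$1670.02 total_interest=$120.02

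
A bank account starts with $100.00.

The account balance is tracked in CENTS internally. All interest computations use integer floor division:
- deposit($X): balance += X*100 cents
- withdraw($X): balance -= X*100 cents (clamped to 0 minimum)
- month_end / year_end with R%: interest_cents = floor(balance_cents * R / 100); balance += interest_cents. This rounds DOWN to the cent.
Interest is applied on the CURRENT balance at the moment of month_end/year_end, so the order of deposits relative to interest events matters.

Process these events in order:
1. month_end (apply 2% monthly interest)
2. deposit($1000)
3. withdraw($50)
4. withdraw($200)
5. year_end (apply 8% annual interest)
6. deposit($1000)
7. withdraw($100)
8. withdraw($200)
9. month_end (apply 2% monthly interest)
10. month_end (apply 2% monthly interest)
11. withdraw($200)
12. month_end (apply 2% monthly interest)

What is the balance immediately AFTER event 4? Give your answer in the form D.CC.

Answer: 852.00

Derivation:
After 1 (month_end (apply 2% monthly interest)): balance=$102.00 total_interest=$2.00
After 2 (deposit($1000)): balance=$1102.00 total_interest=$2.00
After 3 (withdraw($50)): balance=$1052.00 total_interest=$2.00
After 4 (withdraw($200)): balance=$852.00 total_interest=$2.00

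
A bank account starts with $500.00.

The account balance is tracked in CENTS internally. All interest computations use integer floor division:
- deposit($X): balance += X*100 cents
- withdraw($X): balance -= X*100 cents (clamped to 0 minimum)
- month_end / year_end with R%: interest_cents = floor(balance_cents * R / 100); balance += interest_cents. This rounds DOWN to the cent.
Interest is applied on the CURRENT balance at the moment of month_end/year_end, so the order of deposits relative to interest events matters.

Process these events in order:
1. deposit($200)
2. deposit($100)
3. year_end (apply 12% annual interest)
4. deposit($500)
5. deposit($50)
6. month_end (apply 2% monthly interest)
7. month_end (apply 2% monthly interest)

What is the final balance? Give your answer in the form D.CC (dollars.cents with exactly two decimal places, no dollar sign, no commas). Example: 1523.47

After 1 (deposit($200)): balance=$700.00 total_interest=$0.00
After 2 (deposit($100)): balance=$800.00 total_interest=$0.00
After 3 (year_end (apply 12% annual interest)): balance=$896.00 total_interest=$96.00
After 4 (deposit($500)): balance=$1396.00 total_interest=$96.00
After 5 (deposit($50)): balance=$1446.00 total_interest=$96.00
After 6 (month_end (apply 2% monthly interest)): balance=$1474.92 total_interest=$124.92
After 7 (month_end (apply 2% monthly interest)): balance=$1504.41 total_interest=$154.41

Answer: 1504.41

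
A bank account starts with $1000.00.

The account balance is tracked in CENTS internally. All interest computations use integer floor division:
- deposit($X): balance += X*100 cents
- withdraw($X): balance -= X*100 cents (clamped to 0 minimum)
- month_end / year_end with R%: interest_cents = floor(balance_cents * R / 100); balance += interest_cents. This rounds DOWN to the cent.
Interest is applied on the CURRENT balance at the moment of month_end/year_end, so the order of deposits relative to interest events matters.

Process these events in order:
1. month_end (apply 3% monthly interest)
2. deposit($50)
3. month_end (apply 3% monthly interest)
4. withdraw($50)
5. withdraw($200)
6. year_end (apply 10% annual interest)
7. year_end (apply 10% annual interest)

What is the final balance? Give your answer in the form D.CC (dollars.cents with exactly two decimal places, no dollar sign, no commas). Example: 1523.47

Answer: 1043.50

Derivation:
After 1 (month_end (apply 3% monthly interest)): balance=$1030.00 total_interest=$30.00
After 2 (deposit($50)): balance=$1080.00 total_interest=$30.00
After 3 (month_end (apply 3% monthly interest)): balance=$1112.40 total_interest=$62.40
After 4 (withdraw($50)): balance=$1062.40 total_interest=$62.40
After 5 (withdraw($200)): balance=$862.40 total_interest=$62.40
After 6 (year_end (apply 10% annual interest)): balance=$948.64 total_interest=$148.64
After 7 (year_end (apply 10% annual interest)): balance=$1043.50 total_interest=$243.50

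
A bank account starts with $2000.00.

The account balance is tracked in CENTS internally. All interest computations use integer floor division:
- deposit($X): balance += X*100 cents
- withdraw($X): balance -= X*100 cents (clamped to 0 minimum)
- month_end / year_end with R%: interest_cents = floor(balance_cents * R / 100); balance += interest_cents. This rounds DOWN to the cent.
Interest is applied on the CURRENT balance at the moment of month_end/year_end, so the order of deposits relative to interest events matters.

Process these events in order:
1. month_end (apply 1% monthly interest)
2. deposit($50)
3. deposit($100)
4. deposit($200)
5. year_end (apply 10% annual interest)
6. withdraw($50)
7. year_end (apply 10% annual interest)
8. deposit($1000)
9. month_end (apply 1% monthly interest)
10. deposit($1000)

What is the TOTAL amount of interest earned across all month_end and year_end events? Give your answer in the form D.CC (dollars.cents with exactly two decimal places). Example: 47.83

Answer: 550.82

Derivation:
After 1 (month_end (apply 1% monthly interest)): balance=$2020.00 total_interest=$20.00
After 2 (deposit($50)): balance=$2070.00 total_interest=$20.00
After 3 (deposit($100)): balance=$2170.00 total_interest=$20.00
After 4 (deposit($200)): balance=$2370.00 total_interest=$20.00
After 5 (year_end (apply 10% annual interest)): balance=$2607.00 total_interest=$257.00
After 6 (withdraw($50)): balance=$2557.00 total_interest=$257.00
After 7 (year_end (apply 10% annual interest)): balance=$2812.70 total_interest=$512.70
After 8 (deposit($1000)): balance=$3812.70 total_interest=$512.70
After 9 (month_end (apply 1% monthly interest)): balance=$3850.82 total_interest=$550.82
After 10 (deposit($1000)): balance=$4850.82 total_interest=$550.82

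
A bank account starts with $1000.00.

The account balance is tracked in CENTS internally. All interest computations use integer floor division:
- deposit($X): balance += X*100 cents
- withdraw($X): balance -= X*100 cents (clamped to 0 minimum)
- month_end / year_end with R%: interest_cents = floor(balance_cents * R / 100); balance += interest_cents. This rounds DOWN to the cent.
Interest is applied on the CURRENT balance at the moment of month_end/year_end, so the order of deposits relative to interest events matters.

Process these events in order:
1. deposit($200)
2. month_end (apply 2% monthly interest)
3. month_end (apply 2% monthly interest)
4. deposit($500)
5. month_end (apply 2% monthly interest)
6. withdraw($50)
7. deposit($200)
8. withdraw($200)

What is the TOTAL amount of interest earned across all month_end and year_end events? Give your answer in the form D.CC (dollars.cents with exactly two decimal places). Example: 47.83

Answer: 83.44

Derivation:
After 1 (deposit($200)): balance=$1200.00 total_interest=$0.00
After 2 (month_end (apply 2% monthly interest)): balance=$1224.00 total_interest=$24.00
After 3 (month_end (apply 2% monthly interest)): balance=$1248.48 total_interest=$48.48
After 4 (deposit($500)): balance=$1748.48 total_interest=$48.48
After 5 (month_end (apply 2% monthly interest)): balance=$1783.44 total_interest=$83.44
After 6 (withdraw($50)): balance=$1733.44 total_interest=$83.44
After 7 (deposit($200)): balance=$1933.44 total_interest=$83.44
After 8 (withdraw($200)): balance=$1733.44 total_interest=$83.44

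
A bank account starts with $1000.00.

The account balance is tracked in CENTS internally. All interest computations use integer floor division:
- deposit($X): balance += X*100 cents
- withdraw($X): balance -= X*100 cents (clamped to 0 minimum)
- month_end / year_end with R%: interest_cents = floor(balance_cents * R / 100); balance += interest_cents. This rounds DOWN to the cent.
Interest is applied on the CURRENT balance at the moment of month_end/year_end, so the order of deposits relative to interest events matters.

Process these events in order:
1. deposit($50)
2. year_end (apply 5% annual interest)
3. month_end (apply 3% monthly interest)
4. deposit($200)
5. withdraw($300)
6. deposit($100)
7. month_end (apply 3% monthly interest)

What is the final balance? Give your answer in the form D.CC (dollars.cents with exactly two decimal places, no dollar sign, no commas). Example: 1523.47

Answer: 1169.63

Derivation:
After 1 (deposit($50)): balance=$1050.00 total_interest=$0.00
After 2 (year_end (apply 5% annual interest)): balance=$1102.50 total_interest=$52.50
After 3 (month_end (apply 3% monthly interest)): balance=$1135.57 total_interest=$85.57
After 4 (deposit($200)): balance=$1335.57 total_interest=$85.57
After 5 (withdraw($300)): balance=$1035.57 total_interest=$85.57
After 6 (deposit($100)): balance=$1135.57 total_interest=$85.57
After 7 (month_end (apply 3% monthly interest)): balance=$1169.63 total_interest=$119.63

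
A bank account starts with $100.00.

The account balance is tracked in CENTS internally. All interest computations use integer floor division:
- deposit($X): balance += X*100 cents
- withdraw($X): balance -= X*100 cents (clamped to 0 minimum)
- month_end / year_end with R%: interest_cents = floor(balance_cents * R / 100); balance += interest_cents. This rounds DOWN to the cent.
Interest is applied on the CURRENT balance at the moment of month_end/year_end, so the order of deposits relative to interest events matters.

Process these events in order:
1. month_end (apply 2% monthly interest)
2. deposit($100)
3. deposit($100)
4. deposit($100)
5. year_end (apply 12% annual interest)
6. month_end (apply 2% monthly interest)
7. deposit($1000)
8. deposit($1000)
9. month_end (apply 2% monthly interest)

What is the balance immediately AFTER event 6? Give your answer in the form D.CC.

After 1 (month_end (apply 2% monthly interest)): balance=$102.00 total_interest=$2.00
After 2 (deposit($100)): balance=$202.00 total_interest=$2.00
After 3 (deposit($100)): balance=$302.00 total_interest=$2.00
After 4 (deposit($100)): balance=$402.00 total_interest=$2.00
After 5 (year_end (apply 12% annual interest)): balance=$450.24 total_interest=$50.24
After 6 (month_end (apply 2% monthly interest)): balance=$459.24 total_interest=$59.24

Answer: 459.24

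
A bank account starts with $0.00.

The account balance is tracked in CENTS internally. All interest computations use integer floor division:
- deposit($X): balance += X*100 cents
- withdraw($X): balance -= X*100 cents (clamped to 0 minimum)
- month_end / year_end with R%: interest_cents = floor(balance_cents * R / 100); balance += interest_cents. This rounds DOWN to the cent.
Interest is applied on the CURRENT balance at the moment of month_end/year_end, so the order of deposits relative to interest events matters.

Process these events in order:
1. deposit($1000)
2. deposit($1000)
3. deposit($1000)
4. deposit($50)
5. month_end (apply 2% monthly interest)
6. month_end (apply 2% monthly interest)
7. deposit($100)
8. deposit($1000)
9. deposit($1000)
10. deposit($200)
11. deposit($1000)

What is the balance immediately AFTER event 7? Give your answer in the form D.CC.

After 1 (deposit($1000)): balance=$1000.00 total_interest=$0.00
After 2 (deposit($1000)): balance=$2000.00 total_interest=$0.00
After 3 (deposit($1000)): balance=$3000.00 total_interest=$0.00
After 4 (deposit($50)): balance=$3050.00 total_interest=$0.00
After 5 (month_end (apply 2% monthly interest)): balance=$3111.00 total_interest=$61.00
After 6 (month_end (apply 2% monthly interest)): balance=$3173.22 total_interest=$123.22
After 7 (deposit($100)): balance=$3273.22 total_interest=$123.22

Answer: 3273.22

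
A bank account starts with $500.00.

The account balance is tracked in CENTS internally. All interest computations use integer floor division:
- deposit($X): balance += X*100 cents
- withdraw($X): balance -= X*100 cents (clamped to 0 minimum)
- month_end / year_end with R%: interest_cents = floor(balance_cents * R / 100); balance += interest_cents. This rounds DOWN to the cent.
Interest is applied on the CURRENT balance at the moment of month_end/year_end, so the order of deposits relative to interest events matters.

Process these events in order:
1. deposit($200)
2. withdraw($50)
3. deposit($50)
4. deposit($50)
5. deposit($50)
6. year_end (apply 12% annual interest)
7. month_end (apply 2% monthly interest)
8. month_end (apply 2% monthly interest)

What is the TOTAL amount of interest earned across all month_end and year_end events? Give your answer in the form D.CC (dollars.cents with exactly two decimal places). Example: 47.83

After 1 (deposit($200)): balance=$700.00 total_interest=$0.00
After 2 (withdraw($50)): balance=$650.00 total_interest=$0.00
After 3 (deposit($50)): balance=$700.00 total_interest=$0.00
After 4 (deposit($50)): balance=$750.00 total_interest=$0.00
After 5 (deposit($50)): balance=$800.00 total_interest=$0.00
After 6 (year_end (apply 12% annual interest)): balance=$896.00 total_interest=$96.00
After 7 (month_end (apply 2% monthly interest)): balance=$913.92 total_interest=$113.92
After 8 (month_end (apply 2% monthly interest)): balance=$932.19 total_interest=$132.19

Answer: 132.19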